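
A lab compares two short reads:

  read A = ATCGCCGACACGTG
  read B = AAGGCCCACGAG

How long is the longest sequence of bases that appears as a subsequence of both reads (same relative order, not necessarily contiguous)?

9

One common subsequence of length 9: A (read A #1, read B #2), G (read A #4, read B #4), C (read A #5, read B #5), C (read A #6, read B #6), C (read A #9, read B #7), A (read A #10, read B #8), C (read A #11, read B #9), G (read A #12, read B #10), G (read A #14, read B #12), and the DP table's final entry dp[14][12] is also 9, so no common subsequence is longer.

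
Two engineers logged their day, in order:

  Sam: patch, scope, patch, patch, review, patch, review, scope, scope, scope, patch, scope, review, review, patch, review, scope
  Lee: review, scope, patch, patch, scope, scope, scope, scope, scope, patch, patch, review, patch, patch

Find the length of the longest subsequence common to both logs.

9

Match scope at Sam[2]=Lee[2], patch at Sam[3]=Lee[3], patch at Sam[4]=Lee[4], scope at Sam[8]=Lee[7], scope at Sam[9]=Lee[8], scope at Sam[10]=Lee[9], patch at Sam[11]=Lee[11], review at Sam[13]=Lee[12], patch at Sam[15]=Lee[14] — 9 tasks in the same relative order in both. dp[17][14] = 9 confirms this is the maximum.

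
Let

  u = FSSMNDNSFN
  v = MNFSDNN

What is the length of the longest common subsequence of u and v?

One common subsequence of length 5: F (u #1, v #3) → S (u #3, v #4) → D (u #6, v #5) → N (u #7, v #6) → N (u #10, v #7). dp[10][7] = 5 confirms this is the maximum.

5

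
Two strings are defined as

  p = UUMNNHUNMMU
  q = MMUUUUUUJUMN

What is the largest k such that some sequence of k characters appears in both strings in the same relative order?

Match U (p #1, q #8); then U (p #2, q #10); then M (p #3, q #11); then N (p #8, q #12) — 4 characters in the same relative order in both. Since dp[11][12] = 4, nothing longer is possible.

4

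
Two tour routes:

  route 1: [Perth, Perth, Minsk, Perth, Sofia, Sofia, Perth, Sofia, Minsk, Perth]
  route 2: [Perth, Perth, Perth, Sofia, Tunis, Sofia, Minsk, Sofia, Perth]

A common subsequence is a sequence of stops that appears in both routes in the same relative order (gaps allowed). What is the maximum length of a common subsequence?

Pick Perth at route 1[1]=route 2[1], Perth at route 1[2]=route 2[2], Perth at route 1[4]=route 2[3], Sofia at route 1[5]=route 2[4], Sofia at route 1[6]=route 2[6], Sofia at route 1[8]=route 2[8], Perth at route 1[10]=route 2[9]; all 7 stops appear in both, in order, and the DP table's final entry dp[10][9] is also 7, so no common subsequence is longer.

7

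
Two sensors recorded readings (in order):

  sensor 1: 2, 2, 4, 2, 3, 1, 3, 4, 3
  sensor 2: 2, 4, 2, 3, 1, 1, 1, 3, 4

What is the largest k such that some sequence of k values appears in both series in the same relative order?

Let dp[i][j] be the LCS length of the first i values of sensor 1 and the first j values of sensor 2. dp[i][j] = dp[i-1][j-1]+1 when the i-th and j-th values match, else max(dp[i-1][j], dp[i][j-1]).
    ·  2  4  2  3  1  1  1  3  4
 ·  0  0  0  0  0  0  0  0  0  0
 2  0  1  1  1  1  1  1  1  1  1
 2  0  1  1  2  2  2  2  2  2  2
 4  0  1  2  2  2  2  2  2  2  3
 2  0  1  2  3  3  3  3  3  3  3
 3  0  1  2  3  4  4  4  4  4  4
 1  0  1  2  3  4  5  5  5  5  5
 3  0  1  2  3  4  5  5  5  6  6
 4  0  1  2  3  4  5  5  5  6  7
 3  0  1  2  3  4  5  5  5  6  7
dp[9][9] = 7. One LCS (by backtracking along matches): 2, 4, 2, 3, 1, 3, 4.

7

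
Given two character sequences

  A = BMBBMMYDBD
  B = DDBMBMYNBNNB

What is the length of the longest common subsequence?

Pick B [1,3], then M [2,4], then B [4,5], then M [6,6], then Y [7,7], then B [9,12]; all 6 characters appear in both, in order. The LCS DP gives dp[10][12] = 6, so this is optimal.

6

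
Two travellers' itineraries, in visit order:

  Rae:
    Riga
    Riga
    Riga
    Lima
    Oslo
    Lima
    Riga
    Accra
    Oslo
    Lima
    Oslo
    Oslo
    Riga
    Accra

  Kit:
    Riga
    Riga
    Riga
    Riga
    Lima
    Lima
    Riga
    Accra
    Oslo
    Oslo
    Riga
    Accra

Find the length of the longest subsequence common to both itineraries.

Pick Riga at Rae[1]=Kit[2] → Riga at Rae[2]=Kit[3] → Riga at Rae[3]=Kit[4] → Lima at Rae[4]=Kit[5] → Lima at Rae[6]=Kit[6] → Riga at Rae[7]=Kit[7] → Accra at Rae[8]=Kit[8] → Oslo at Rae[11]=Kit[9] → Oslo at Rae[12]=Kit[10] → Riga at Rae[13]=Kit[11] → Accra at Rae[14]=Kit[12]; all 11 stops appear in both, in order. Since dp[14][12] = 11, nothing longer is possible.

11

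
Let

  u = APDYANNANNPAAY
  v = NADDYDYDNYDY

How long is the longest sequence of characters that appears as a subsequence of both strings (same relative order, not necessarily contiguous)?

One common subsequence of length 5: A [1,2] → D [3,6] → Y [4,7] → N [6,9] → Y [14,12]. The LCS DP gives dp[14][12] = 5, so this is optimal.

5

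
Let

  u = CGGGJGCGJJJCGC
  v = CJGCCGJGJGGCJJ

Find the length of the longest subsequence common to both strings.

9

One common subsequence of length 9: C at u[1]=v[1], G at u[2]=v[3], G at u[3]=v[6], G at u[4]=v[8], J at u[5]=v[9], G at u[6]=v[11], C at u[7]=v[12], J at u[10]=v[13], J at u[11]=v[14], and the DP table's final entry dp[14][14] is also 9, so no common subsequence is longer.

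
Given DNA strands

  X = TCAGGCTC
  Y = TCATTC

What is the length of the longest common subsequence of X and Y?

Let dp[i][j] be the LCS length of the first i bases of X and the first j bases of Y. dp[i][j] = dp[i-1][j-1]+1 when the i-th and j-th bases match, else max(dp[i-1][j], dp[i][j-1]).
    ·  T  C  A  T  T  C
 ·  0  0  0  0  0  0  0
 T  0  1  1  1  1  1  1
 C  0  1  2  2  2  2  2
 A  0  1  2  3  3  3  3
 G  0  1  2  3  3  3  3
 G  0  1  2  3  3  3  3
 C  0  1  2  3  3  3  4
 T  0  1  2  3  4  4  4
 C  0  1  2  3  4  4  5
dp[8][6] = 5. One LCS (by backtracking along matches): TCATC.

5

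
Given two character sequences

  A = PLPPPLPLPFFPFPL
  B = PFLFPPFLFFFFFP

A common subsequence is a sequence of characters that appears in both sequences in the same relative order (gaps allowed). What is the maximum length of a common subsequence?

Match P [1,1], then L [2,3], then P [3,5], then P [4,6], then L [6,8], then F [10,11], then F [11,12], then F [13,13], then P [14,14] — 9 characters in the same relative order in both, and the DP table's final entry dp[15][14] is also 9, so no common subsequence is longer.

9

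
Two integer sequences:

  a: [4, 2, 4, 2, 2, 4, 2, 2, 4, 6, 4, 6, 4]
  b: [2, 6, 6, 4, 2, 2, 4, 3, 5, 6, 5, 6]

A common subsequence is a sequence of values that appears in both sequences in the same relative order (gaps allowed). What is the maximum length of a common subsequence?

One common subsequence of length 7: 2 (a #2, b #1); then 4 (a #3, b #4); then 2 (a #4, b #5); then 2 (a #5, b #6); then 4 (a #6, b #7); then 6 (a #10, b #10); then 6 (a #12, b #12). dp[13][12] = 7 confirms this is the maximum.

7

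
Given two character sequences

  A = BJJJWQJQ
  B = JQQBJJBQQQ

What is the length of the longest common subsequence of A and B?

Let dp[i][j] be the LCS length of the first i characters of A and the first j characters of B. dp[i][j] = dp[i-1][j-1]+1 when the i-th and j-th characters match, else max(dp[i-1][j], dp[i][j-1]).
    ·  J  Q  Q  B  J  J  B  Q  Q  Q
 ·  0  0  0  0  0  0  0  0  0  0  0
 B  0  0  0  0  1  1  1  1  1  1  1
 J  0  1  1  1  1  2  2  2  2  2  2
 J  0  1  1  1  1  2  3  3  3  3  3
 J  0  1  1  1  1  2  3  3  3  3  3
 W  0  1  1  1  1  2  3  3  3  3  3
 Q  0  1  2  2  2  2  3  3  4  4  4
 J  0  1  2  2  2  3  3  3  4  4  4
 Q  0  1  2  3  3  3  3  3  4  5  5
dp[8][10] = 5. One LCS (by backtracking along matches): BJJQQ.

5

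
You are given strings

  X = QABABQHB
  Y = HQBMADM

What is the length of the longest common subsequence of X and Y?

One common subsequence of length 3: Q (X #1, Y #2) → B (X #3, Y #3) → A (X #4, Y #5). dp[8][7] = 3 confirms this is the maximum.

3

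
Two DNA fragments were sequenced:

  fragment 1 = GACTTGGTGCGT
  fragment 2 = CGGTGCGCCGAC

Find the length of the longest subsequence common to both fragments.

Pick C at fragment 1[3]=fragment 2[1], then G at fragment 1[6]=fragment 2[2], then G at fragment 1[7]=fragment 2[3], then T at fragment 1[8]=fragment 2[4], then G at fragment 1[9]=fragment 2[7], then C at fragment 1[10]=fragment 2[9], then G at fragment 1[11]=fragment 2[10]; all 7 bases appear in both, in order. dp[12][12] = 7 confirms this is the maximum.

7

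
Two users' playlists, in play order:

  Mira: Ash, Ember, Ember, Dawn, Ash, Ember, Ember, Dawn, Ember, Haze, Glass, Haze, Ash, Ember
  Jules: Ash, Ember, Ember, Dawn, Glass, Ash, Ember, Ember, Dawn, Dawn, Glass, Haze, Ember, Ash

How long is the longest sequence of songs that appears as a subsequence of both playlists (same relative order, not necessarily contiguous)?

Taking Ash (Mira #1, Jules #1) → Ember (Mira #2, Jules #2) → Ember (Mira #3, Jules #3) → Dawn (Mira #4, Jules #4) → Ash (Mira #5, Jules #6) → Ember (Mira #6, Jules #7) → Ember (Mira #7, Jules #8) → Dawn (Mira #8, Jules #10) → Glass (Mira #11, Jules #11) → Haze (Mira #12, Jules #12) → Ash (Mira #13, Jules #14) gives a common subsequence of length 11, and the DP table's final entry dp[14][14] is also 11, so no common subsequence is longer.

11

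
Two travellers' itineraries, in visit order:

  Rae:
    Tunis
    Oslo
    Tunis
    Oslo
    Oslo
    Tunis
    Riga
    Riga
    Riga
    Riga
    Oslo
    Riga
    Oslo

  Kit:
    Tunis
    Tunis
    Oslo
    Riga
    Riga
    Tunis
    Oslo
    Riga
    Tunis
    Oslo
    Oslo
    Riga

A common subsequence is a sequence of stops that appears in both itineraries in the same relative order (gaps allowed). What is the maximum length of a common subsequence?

8

Taking Tunis at Rae[1]=Kit[1], Tunis at Rae[3]=Kit[2], Oslo at Rae[5]=Kit[3], Riga at Rae[7]=Kit[4], Riga at Rae[8]=Kit[5], Riga at Rae[9]=Kit[8], Oslo at Rae[11]=Kit[11], Riga at Rae[12]=Kit[12] gives a common subsequence of length 8. dp[13][12] = 8 confirms this is the maximum.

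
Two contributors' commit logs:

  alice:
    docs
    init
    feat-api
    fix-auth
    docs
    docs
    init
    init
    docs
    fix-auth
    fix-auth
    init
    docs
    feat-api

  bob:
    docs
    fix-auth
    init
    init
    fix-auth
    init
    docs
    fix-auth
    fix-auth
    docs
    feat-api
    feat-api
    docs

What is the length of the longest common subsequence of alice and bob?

Match docs at alice[1]=bob[1] → init at alice[2]=bob[4] → fix-auth at alice[4]=bob[5] → init at alice[8]=bob[6] → docs at alice[9]=bob[7] → fix-auth at alice[10]=bob[8] → fix-auth at alice[11]=bob[9] → docs at alice[13]=bob[10] → feat-api at alice[14]=bob[12] — 9 commits in the same relative order in both, and the DP table's final entry dp[14][13] is also 9, so no common subsequence is longer.

9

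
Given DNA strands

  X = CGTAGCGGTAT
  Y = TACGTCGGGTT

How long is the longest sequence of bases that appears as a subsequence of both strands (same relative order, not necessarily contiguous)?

Taking C at X[1]=Y[3], G at X[2]=Y[4], T at X[3]=Y[5], G at X[5]=Y[7], G at X[7]=Y[8], G at X[8]=Y[9], T at X[9]=Y[10], T at X[11]=Y[11] gives a common subsequence of length 8. dp[11][11] = 8 confirms this is the maximum.

8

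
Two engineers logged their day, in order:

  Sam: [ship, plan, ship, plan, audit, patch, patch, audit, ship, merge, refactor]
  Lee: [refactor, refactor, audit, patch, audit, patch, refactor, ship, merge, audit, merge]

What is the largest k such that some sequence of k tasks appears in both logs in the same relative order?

Match audit (Sam #5, Lee #3), then patch (Sam #6, Lee #4), then patch (Sam #7, Lee #6), then audit (Sam #8, Lee #10), then merge (Sam #10, Lee #11) — 5 tasks in the same relative order in both. dp[11][11] = 5 confirms this is the maximum.

5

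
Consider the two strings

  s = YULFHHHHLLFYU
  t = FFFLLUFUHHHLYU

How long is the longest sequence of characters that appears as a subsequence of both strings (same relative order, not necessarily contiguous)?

Match U (s #2, t #6), then F (s #4, t #7), then H (s #6, t #9), then H (s #7, t #10), then H (s #8, t #11), then L (s #10, t #12), then Y (s #12, t #13), then U (s #13, t #14) — 8 characters in the same relative order in both, and the DP table's final entry dp[13][14] is also 8, so no common subsequence is longer.

8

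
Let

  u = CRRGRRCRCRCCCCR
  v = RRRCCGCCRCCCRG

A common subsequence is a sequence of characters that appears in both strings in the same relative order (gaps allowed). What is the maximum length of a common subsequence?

10

Match R at u[2]=v[2], R at u[3]=v[3], G at u[4]=v[6], C at u[7]=v[7], C at u[9]=v[8], R at u[10]=v[9], C at u[12]=v[10], C at u[13]=v[11], C at u[14]=v[12], R at u[15]=v[13] — 10 characters in the same relative order in both. dp[15][14] = 10 confirms this is the maximum.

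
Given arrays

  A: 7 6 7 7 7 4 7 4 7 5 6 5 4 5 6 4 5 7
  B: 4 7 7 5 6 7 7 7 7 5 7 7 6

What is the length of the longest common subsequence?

Taking 7 at A[1]=B[3], 6 at A[2]=B[5], 7 at A[3]=B[7], 7 at A[4]=B[8], 7 at A[5]=B[9], 7 at A[7]=B[11], 7 at A[9]=B[12], 6 at A[15]=B[13] gives a common subsequence of length 8. The LCS DP gives dp[18][13] = 8, so this is optimal.

8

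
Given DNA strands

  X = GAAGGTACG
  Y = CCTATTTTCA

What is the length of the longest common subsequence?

3

Let dp[i][j] be the LCS length of the first i bases of X and the first j bases of Y. dp[i][j] = dp[i-1][j-1]+1 when the i-th and j-th bases match, else max(dp[i-1][j], dp[i][j-1]).
    ·  C  C  T  A  T  T  T  T  C  A
 ·  0  0  0  0  0  0  0  0  0  0  0
 G  0  0  0  0  0  0  0  0  0  0  0
 A  0  0  0  0  1  1  1  1  1  1  1
 A  0  0  0  0  1  1  1  1  1  1  2
 G  0  0  0  0  1  1  1  1  1  1  2
 G  0  0  0  0  1  1  1  1  1  1  2
 T  0  0  0  1  1  2  2  2  2  2  2
 A  0  0  0  1  2  2  2  2  2  2  3
 C  0  1  1  1  2  2  2  2  2  3  3
 G  0  1  1  1  2  2  2  2  2  3  3
dp[9][10] = 3. One LCS (by backtracking along matches): ATA.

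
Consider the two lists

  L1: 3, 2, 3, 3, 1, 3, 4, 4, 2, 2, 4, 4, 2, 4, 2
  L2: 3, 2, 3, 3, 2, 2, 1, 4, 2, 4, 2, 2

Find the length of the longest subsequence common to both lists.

Pick 3 [1,1]; then 2 [2,2]; then 3 [3,3]; then 3 [4,4]; then 1 [5,7]; then 4 [8,8]; then 2 [10,9]; then 4 [12,10]; then 2 [13,11]; then 2 [15,12]; all 10 values appear in both, in order. dp[15][12] = 10 confirms this is the maximum.

10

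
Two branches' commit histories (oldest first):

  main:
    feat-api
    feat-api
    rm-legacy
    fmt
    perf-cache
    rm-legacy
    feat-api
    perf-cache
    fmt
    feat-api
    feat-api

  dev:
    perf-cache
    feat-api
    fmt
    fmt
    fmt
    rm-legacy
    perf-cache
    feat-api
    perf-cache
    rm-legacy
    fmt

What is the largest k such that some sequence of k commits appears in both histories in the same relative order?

One common subsequence of length 6: feat-api at main[1]=dev[2]; then rm-legacy at main[3]=dev[6]; then perf-cache at main[5]=dev[7]; then feat-api at main[7]=dev[8]; then perf-cache at main[8]=dev[9]; then fmt at main[9]=dev[11], and the DP table's final entry dp[11][11] is also 6, so no common subsequence is longer.

6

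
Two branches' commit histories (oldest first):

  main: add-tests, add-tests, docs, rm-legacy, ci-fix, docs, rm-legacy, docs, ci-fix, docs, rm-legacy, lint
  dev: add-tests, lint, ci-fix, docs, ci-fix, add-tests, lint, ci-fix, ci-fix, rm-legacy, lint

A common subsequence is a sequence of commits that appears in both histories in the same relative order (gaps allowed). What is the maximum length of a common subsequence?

Taking add-tests at main[1]=dev[1], then add-tests at main[2]=dev[6], then ci-fix at main[5]=dev[8], then ci-fix at main[9]=dev[9], then rm-legacy at main[11]=dev[10], then lint at main[12]=dev[11] gives a common subsequence of length 6. The LCS DP gives dp[12][11] = 6, so this is optimal.

6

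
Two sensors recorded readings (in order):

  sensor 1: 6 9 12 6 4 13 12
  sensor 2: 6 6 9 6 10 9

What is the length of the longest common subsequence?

Let dp[i][j] be the LCS length of the first i values of sensor 1 and the first j values of sensor 2. dp[i][j] = dp[i-1][j-1]+1 when the i-th and j-th values match, else max(dp[i-1][j], dp[i][j-1]).
    ·  6  6  9  6 10  9
 ·  0  0  0  0  0  0  0
 6  0  1  1  1  1  1  1
 9  0  1  1  2  2  2  2
12  0  1  1  2  2  2  2
 6  0  1  2  2  3  3  3
 4  0  1  2  2  3  3  3
13  0  1  2  2  3  3  3
12  0  1  2  2  3  3  3
dp[7][6] = 3. One LCS (by backtracking along matches): 6, 9, 6.

3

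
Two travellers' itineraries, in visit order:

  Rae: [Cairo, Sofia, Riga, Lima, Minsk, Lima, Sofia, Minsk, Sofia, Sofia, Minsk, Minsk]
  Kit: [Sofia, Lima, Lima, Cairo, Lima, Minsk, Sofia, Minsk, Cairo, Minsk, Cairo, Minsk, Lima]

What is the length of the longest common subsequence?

One common subsequence of length 7: Cairo at Rae[1]=Kit[4], then Lima at Rae[4]=Kit[5], then Minsk at Rae[5]=Kit[6], then Sofia at Rae[7]=Kit[7], then Minsk at Rae[8]=Kit[8], then Minsk at Rae[11]=Kit[10], then Minsk at Rae[12]=Kit[12]. Since dp[12][13] = 7, nothing longer is possible.

7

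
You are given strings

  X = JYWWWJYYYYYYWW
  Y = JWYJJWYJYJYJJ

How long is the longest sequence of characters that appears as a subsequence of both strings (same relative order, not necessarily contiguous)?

6

Match J [1,1]; then Y [2,3]; then W [3,6]; then J [6,8]; then Y [7,9]; then Y [8,11] — 6 characters in the same relative order in both. dp[14][13] = 6 confirms this is the maximum.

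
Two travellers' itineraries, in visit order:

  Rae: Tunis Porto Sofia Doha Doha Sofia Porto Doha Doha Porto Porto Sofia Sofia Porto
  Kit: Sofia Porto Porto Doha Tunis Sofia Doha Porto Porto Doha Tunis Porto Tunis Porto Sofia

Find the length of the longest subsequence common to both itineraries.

Pick Tunis [1,5], Sofia [3,6], Doha [4,7], Porto [7,9], Doha [8,10], Porto [10,12], Porto [11,14], Sofia [13,15]; all 8 stops appear in both, in order. dp[14][15] = 8 confirms this is the maximum.

8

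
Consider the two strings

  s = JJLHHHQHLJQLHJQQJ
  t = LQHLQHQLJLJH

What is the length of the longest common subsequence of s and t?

8

One common subsequence of length 8: L at s[3]=t[1], then H at s[4]=t[3], then H at s[6]=t[6], then Q at s[7]=t[7], then L at s[9]=t[8], then J at s[10]=t[9], then L at s[12]=t[10], then H at s[13]=t[12]. The LCS DP gives dp[17][12] = 8, so this is optimal.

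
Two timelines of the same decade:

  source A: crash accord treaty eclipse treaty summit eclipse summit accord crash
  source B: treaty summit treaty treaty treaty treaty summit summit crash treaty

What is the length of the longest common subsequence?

5

Taking treaty [3,5] → treaty [5,6] → summit [6,7] → summit [8,8] → crash [10,9] gives a common subsequence of length 5. The LCS DP gives dp[10][10] = 5, so this is optimal.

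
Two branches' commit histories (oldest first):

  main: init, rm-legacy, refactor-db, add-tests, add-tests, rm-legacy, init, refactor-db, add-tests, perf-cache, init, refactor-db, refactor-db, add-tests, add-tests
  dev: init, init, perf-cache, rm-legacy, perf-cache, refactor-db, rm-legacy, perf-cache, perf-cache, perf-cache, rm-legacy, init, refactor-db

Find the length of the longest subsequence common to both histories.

One common subsequence of length 7: init at main[1]=dev[2], rm-legacy at main[2]=dev[4], refactor-db at main[3]=dev[6], rm-legacy at main[6]=dev[7], perf-cache at main[10]=dev[10], init at main[11]=dev[12], refactor-db at main[13]=dev[13]. The LCS DP gives dp[15][13] = 7, so this is optimal.

7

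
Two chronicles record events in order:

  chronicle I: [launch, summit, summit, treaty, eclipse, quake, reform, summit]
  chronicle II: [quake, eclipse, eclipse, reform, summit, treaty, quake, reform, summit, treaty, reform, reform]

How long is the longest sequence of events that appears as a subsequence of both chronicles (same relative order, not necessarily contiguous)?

Pick summit (chronicle I #3, chronicle II #5); then treaty (chronicle I #4, chronicle II #6); then quake (chronicle I #6, chronicle II #7); then reform (chronicle I #7, chronicle II #8); then summit (chronicle I #8, chronicle II #9); all 5 events appear in both, in order. dp[8][12] = 5 confirms this is the maximum.

5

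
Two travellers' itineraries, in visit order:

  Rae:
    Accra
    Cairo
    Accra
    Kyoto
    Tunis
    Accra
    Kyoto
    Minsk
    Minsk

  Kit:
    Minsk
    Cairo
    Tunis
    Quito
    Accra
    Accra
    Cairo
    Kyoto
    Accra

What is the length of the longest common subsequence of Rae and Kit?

Taking Accra [1,6], Cairo [2,7], Kyoto [4,8], Accra [6,9] gives a common subsequence of length 4, and the DP table's final entry dp[9][9] is also 4, so no common subsequence is longer.

4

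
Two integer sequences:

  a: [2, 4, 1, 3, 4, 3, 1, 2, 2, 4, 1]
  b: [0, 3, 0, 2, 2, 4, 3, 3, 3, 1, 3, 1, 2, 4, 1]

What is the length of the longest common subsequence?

8

Taking 2 (a #1, b #5) → 4 (a #2, b #6) → 1 (a #3, b #10) → 3 (a #6, b #11) → 1 (a #7, b #12) → 2 (a #9, b #13) → 4 (a #10, b #14) → 1 (a #11, b #15) gives a common subsequence of length 8. Since dp[11][15] = 8, nothing longer is possible.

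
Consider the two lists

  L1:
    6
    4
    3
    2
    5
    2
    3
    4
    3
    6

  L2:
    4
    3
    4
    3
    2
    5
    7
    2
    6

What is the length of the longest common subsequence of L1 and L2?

6

Match 4 [2,3]; then 3 [3,4]; then 2 [4,5]; then 5 [5,6]; then 2 [6,8]; then 6 [10,9] — 6 values in the same relative order in both. dp[10][9] = 6 confirms this is the maximum.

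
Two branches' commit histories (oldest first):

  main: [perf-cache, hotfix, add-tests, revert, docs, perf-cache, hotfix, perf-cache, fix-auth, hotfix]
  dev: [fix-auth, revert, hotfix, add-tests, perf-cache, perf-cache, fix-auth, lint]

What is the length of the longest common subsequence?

Pick hotfix (main #2, dev #3), add-tests (main #3, dev #4), perf-cache (main #6, dev #5), perf-cache (main #8, dev #6), fix-auth (main #9, dev #7); all 5 commits appear in both, in order. dp[10][8] = 5 confirms this is the maximum.

5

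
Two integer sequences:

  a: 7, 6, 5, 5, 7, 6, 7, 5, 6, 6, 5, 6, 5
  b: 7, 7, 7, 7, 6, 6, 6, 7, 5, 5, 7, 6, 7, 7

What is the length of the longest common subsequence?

Taking 7 at a[1]=b[4]; then 6 at a[2]=b[7]; then 5 at a[3]=b[9]; then 5 at a[4]=b[10]; then 7 at a[5]=b[11]; then 6 at a[6]=b[12]; then 7 at a[7]=b[14] gives a common subsequence of length 7. The LCS DP gives dp[13][14] = 7, so this is optimal.

7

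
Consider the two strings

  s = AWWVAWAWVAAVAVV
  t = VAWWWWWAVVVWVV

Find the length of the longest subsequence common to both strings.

Taking A at s[1]=t[2] → W at s[2]=t[5] → W at s[3]=t[6] → W at s[6]=t[7] → A at s[7]=t[8] → V at s[9]=t[10] → V at s[12]=t[11] → V at s[14]=t[13] → V at s[15]=t[14] gives a common subsequence of length 9. Since dp[15][14] = 9, nothing longer is possible.

9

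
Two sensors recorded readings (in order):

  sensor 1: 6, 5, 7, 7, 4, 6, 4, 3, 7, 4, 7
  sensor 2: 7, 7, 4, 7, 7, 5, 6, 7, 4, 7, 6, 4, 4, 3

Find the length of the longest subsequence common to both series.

One common subsequence of length 7: 7 at sensor 1[3]=sensor 2[1] → 7 at sensor 1[4]=sensor 2[2] → 4 at sensor 1[5]=sensor 2[3] → 6 at sensor 1[6]=sensor 2[7] → 4 at sensor 1[7]=sensor 2[9] → 7 at sensor 1[9]=sensor 2[10] → 4 at sensor 1[10]=sensor 2[13], and the DP table's final entry dp[11][14] is also 7, so no common subsequence is longer.

7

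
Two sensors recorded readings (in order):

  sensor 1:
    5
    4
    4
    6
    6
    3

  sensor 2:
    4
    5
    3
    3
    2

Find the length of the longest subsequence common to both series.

Let dp[i][j] be the LCS length of the first i values of sensor 1 and the first j values of sensor 2. dp[i][j] = dp[i-1][j-1]+1 when the i-th and j-th values match, else max(dp[i-1][j], dp[i][j-1]).
    ·  4  5  3  3  2
 ·  0  0  0  0  0  0
 5  0  0  1  1  1  1
 4  0  1  1  1  1  1
 4  0  1  1  1  1  1
 6  0  1  1  1  1  1
 6  0  1  1  1  1  1
 3  0  1  1  2  2  2
dp[6][5] = 2. One LCS (by backtracking along matches): 5, 3.

2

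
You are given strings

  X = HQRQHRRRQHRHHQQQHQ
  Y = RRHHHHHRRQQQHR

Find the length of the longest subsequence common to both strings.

9

One common subsequence of length 9: H (X #1, Y #3), then H (X #5, Y #4), then H (X #10, Y #5), then H (X #12, Y #6), then H (X #13, Y #7), then Q (X #14, Y #10), then Q (X #15, Y #11), then Q (X #16, Y #12), then H (X #17, Y #13), and the DP table's final entry dp[18][14] is also 9, so no common subsequence is longer.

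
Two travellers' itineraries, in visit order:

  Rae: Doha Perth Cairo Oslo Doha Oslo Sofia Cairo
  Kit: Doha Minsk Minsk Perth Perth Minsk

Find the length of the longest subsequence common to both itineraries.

2

One common subsequence of length 2: Doha (Rae #1, Kit #1), Perth (Rae #2, Kit #5), and the DP table's final entry dp[8][6] is also 2, so no common subsequence is longer.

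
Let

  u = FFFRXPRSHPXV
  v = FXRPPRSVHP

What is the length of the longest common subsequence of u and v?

Let dp[i][j] be the LCS length of the first i characters of u and the first j characters of v. dp[i][j] = dp[i-1][j-1]+1 when the i-th and j-th characters match, else max(dp[i-1][j], dp[i][j-1]).
    ·  F  X  R  P  P  R  S  V  H  P
 ·  0  0  0  0  0  0  0  0  0  0  0
 F  0  1  1  1  1  1  1  1  1  1  1
 F  0  1  1  1  1  1  1  1  1  1  1
 F  0  1  1  1  1  1  1  1  1  1  1
 R  0  1  1  2  2  2  2  2  2  2  2
 X  0  1  2  2  2  2  2  2  2  2  2
 P  0  1  2  2  3  3  3  3  3  3  3
 R  0  1  2  3  3  3  4  4  4  4  4
 S  0  1  2  3  3  3  4  5  5  5  5
 H  0  1  2  3  3  3  4  5  5  6  6
 P  0  1  2  3  4  4  4  5  5  6  7
 X  0  1  2  3  4  4  4  5  5  6  7
 V  0  1  2  3  4  4  4  5  6  6  7
dp[12][10] = 7. One LCS (by backtracking along matches): FRPRSHP.

7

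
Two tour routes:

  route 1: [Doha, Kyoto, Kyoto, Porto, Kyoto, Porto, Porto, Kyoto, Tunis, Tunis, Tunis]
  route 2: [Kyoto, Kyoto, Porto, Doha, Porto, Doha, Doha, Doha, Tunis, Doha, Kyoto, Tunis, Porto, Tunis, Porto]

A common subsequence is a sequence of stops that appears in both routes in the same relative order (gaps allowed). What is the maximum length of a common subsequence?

7

Taking Kyoto at route 1[2]=route 2[1], then Kyoto at route 1[3]=route 2[2], then Porto at route 1[4]=route 2[3], then Porto at route 1[6]=route 2[5], then Kyoto at route 1[8]=route 2[11], then Tunis at route 1[9]=route 2[12], then Tunis at route 1[10]=route 2[14] gives a common subsequence of length 7. Since dp[11][15] = 7, nothing longer is possible.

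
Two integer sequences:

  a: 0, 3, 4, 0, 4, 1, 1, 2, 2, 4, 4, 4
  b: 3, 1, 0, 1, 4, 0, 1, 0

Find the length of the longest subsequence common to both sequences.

4

Let dp[i][j] be the LCS length of the first i values of a and the first j values of b. dp[i][j] = dp[i-1][j-1]+1 when the i-th and j-th values match, else max(dp[i-1][j], dp[i][j-1]).
    ·  3  1  0  1  4  0  1  0
 ·  0  0  0  0  0  0  0  0  0
 0  0  0  0  1  1  1  1  1  1
 3  0  1  1  1  1  1  1  1  1
 4  0  1  1  1  1  2  2  2  2
 0  0  1  1  2  2  2  3  3  3
 4  0  1  1  2  2  3  3  3  3
 1  0  1  2  2  3  3  3  4  4
 1  0  1  2  2  3  3  3  4  4
 2  0  1  2  2  3  3  3  4  4
 2  0  1  2  2  3  3  3  4  4
 4  0  1  2  2  3  4  4  4  4
 4  0  1  2  2  3  4  4  4  4
 4  0  1  2  2  3  4  4  4  4
dp[12][8] = 4. One LCS (by backtracking along matches): 0, 4, 0, 1.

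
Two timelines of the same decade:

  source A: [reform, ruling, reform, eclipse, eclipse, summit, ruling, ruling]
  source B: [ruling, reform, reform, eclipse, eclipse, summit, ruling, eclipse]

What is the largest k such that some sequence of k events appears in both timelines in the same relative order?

6

Taking reform [1,2]; then reform [3,3]; then eclipse [4,4]; then eclipse [5,5]; then summit [6,6]; then ruling [7,7] gives a common subsequence of length 6. Since dp[8][8] = 6, nothing longer is possible.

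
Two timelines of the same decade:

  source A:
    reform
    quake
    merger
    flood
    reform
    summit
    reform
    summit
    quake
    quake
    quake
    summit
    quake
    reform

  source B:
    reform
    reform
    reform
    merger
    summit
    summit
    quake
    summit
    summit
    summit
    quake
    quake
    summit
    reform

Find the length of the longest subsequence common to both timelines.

Taking reform (source A #1, source B #3), merger (source A #3, source B #4), summit (source A #6, source B #5), summit (source A #8, source B #6), quake (source A #9, source B #7), quake (source A #10, source B #11), quake (source A #11, source B #12), summit (source A #12, source B #13), reform (source A #14, source B #14) gives a common subsequence of length 9. dp[14][14] = 9 confirms this is the maximum.

9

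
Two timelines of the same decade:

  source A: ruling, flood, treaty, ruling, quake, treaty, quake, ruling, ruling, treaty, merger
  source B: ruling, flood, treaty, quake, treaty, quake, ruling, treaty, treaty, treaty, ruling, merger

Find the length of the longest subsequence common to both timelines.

Taking ruling [1,1], then flood [2,2], then treaty [3,3], then quake [5,4], then treaty [6,5], then quake [7,6], then ruling [8,7], then ruling [9,11], then merger [11,12] gives a common subsequence of length 9. Since dp[11][12] = 9, nothing longer is possible.

9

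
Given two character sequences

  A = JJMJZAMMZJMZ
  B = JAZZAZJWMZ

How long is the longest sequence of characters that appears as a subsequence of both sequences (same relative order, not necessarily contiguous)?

Pick J at A[1]=B[1] → Z at A[5]=B[4] → A at A[6]=B[5] → Z at A[9]=B[6] → J at A[10]=B[7] → M at A[11]=B[9] → Z at A[12]=B[10]; all 7 characters appear in both, in order, and the DP table's final entry dp[12][10] is also 7, so no common subsequence is longer.

7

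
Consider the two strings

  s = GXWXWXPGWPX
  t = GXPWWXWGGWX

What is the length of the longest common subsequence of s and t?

Pick G (s #1, t #1), X (s #2, t #2), W (s #3, t #5), X (s #4, t #6), W (s #5, t #7), G (s #8, t #9), W (s #9, t #10), X (s #11, t #11); all 8 characters appear in both, in order. dp[11][11] = 8 confirms this is the maximum.

8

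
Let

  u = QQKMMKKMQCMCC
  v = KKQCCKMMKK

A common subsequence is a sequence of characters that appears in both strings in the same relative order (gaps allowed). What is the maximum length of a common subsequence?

6

Match Q (u #1, v #3), K (u #3, v #6), M (u #4, v #7), M (u #5, v #8), K (u #6, v #9), K (u #7, v #10) — 6 characters in the same relative order in both, and the DP table's final entry dp[13][10] is also 6, so no common subsequence is longer.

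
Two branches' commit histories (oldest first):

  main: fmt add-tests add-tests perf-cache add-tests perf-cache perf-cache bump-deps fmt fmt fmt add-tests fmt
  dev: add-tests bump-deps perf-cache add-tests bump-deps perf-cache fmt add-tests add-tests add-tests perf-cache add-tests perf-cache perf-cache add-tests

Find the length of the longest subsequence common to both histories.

Match fmt at main[1]=dev[7] → add-tests at main[2]=dev[9] → add-tests at main[3]=dev[10] → perf-cache at main[4]=dev[11] → add-tests at main[5]=dev[12] → perf-cache at main[6]=dev[13] → perf-cache at main[7]=dev[14] → add-tests at main[12]=dev[15] — 8 commits in the same relative order in both, and the DP table's final entry dp[13][15] is also 8, so no common subsequence is longer.

8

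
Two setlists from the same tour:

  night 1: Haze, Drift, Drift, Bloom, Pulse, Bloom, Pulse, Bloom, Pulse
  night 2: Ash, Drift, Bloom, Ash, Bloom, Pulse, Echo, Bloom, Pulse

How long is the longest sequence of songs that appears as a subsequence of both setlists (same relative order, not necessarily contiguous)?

6

Taking Drift (night 1 #3, night 2 #2) → Bloom (night 1 #4, night 2 #3) → Bloom (night 1 #6, night 2 #5) → Pulse (night 1 #7, night 2 #6) → Bloom (night 1 #8, night 2 #8) → Pulse (night 1 #9, night 2 #9) gives a common subsequence of length 6. The LCS DP gives dp[9][9] = 6, so this is optimal.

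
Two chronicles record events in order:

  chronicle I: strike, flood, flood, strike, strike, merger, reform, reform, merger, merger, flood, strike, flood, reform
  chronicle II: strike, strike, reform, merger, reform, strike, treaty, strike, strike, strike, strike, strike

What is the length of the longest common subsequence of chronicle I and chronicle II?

Match strike at chronicle I[1]=chronicle II[1] → strike at chronicle I[4]=chronicle II[2] → merger at chronicle I[6]=chronicle II[4] → reform at chronicle I[7]=chronicle II[5] → strike at chronicle I[12]=chronicle II[12] — 5 events in the same relative order in both. dp[14][12] = 5 confirms this is the maximum.

5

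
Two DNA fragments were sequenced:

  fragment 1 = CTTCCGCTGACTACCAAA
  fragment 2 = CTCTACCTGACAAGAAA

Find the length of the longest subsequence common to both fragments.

One common subsequence of length 13: C at fragment 1[1]=fragment 2[1], then T at fragment 1[2]=fragment 2[2], then T at fragment 1[3]=fragment 2[4], then C at fragment 1[5]=fragment 2[6], then C at fragment 1[7]=fragment 2[7], then T at fragment 1[8]=fragment 2[8], then G at fragment 1[9]=fragment 2[9], then A at fragment 1[10]=fragment 2[10], then C at fragment 1[11]=fragment 2[11], then A at fragment 1[13]=fragment 2[13], then A at fragment 1[16]=fragment 2[15], then A at fragment 1[17]=fragment 2[16], then A at fragment 1[18]=fragment 2[17]. The LCS DP gives dp[18][17] = 13, so this is optimal.

13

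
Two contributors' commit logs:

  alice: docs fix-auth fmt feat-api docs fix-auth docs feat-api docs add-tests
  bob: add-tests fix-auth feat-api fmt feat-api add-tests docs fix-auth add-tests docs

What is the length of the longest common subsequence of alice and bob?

6

One common subsequence of length 6: fix-auth (alice #2, bob #2), fmt (alice #3, bob #4), feat-api (alice #4, bob #5), docs (alice #5, bob #7), fix-auth (alice #6, bob #8), docs (alice #9, bob #10). The LCS DP gives dp[10][10] = 6, so this is optimal.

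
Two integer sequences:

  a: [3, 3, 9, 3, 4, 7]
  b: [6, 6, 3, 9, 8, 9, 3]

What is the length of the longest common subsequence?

3

Pick 3 (a #1, b #3); then 9 (a #3, b #6); then 3 (a #4, b #7); all 3 values appear in both, in order, and the DP table's final entry dp[6][7] is also 3, so no common subsequence is longer.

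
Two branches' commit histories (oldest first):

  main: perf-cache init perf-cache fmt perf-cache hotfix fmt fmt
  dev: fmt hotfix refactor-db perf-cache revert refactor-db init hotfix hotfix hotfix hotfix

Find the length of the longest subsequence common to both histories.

3

Taking perf-cache (main #1, dev #4), init (main #2, dev #7), hotfix (main #6, dev #11) gives a common subsequence of length 3, and the DP table's final entry dp[8][11] is also 3, so no common subsequence is longer.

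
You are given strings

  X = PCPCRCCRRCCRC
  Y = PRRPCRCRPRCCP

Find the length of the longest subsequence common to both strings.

9

Match P at X[1]=Y[1], P at X[3]=Y[4], C at X[4]=Y[5], R at X[5]=Y[6], C at X[7]=Y[7], R at X[8]=Y[8], R at X[9]=Y[10], C at X[10]=Y[11], C at X[11]=Y[12] — 9 characters in the same relative order in both. Since dp[13][13] = 9, nothing longer is possible.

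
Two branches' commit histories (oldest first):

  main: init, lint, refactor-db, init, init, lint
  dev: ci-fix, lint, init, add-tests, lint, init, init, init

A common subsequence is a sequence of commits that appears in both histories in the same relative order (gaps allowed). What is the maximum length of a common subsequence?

Taking init [1,3]; then lint [2,5]; then init [4,7]; then init [5,8] gives a common subsequence of length 4. The LCS DP gives dp[6][8] = 4, so this is optimal.

4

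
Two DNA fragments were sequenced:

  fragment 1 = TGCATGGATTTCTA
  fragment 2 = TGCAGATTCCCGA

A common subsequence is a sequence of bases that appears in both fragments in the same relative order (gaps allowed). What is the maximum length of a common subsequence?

10

Pick T (fragment 1 #1, fragment 2 #1); then G (fragment 1 #2, fragment 2 #2); then C (fragment 1 #3, fragment 2 #3); then A (fragment 1 #4, fragment 2 #4); then G (fragment 1 #7, fragment 2 #5); then A (fragment 1 #8, fragment 2 #6); then T (fragment 1 #9, fragment 2 #7); then T (fragment 1 #10, fragment 2 #8); then C (fragment 1 #12, fragment 2 #11); then A (fragment 1 #14, fragment 2 #13); all 10 bases appear in both, in order, and the DP table's final entry dp[14][13] is also 10, so no common subsequence is longer.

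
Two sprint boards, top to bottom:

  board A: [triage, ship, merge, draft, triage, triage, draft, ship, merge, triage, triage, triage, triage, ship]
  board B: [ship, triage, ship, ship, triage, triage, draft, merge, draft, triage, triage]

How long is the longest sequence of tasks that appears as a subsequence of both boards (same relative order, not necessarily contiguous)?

One common subsequence of length 8: triage [1,2]; then ship [2,4]; then triage [5,5]; then triage [6,6]; then draft [7,7]; then merge [9,8]; then triage [12,10]; then triage [13,11]. Since dp[14][11] = 8, nothing longer is possible.

8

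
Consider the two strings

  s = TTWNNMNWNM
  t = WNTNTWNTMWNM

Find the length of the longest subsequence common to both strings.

8

Match T at s[1]=t[3] → T at s[2]=t[5] → W at s[3]=t[6] → N at s[4]=t[7] → M at s[6]=t[9] → W at s[8]=t[10] → N at s[9]=t[11] → M at s[10]=t[12] — 8 characters in the same relative order in both. The LCS DP gives dp[10][12] = 8, so this is optimal.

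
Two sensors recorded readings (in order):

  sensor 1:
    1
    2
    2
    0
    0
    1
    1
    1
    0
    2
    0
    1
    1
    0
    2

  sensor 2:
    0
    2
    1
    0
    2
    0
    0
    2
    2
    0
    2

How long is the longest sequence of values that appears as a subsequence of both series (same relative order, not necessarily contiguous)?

Taking 1 [1,3], then 2 [3,5], then 0 [4,6], then 0 [5,7], then 2 [10,9], then 0 [14,10], then 2 [15,11] gives a common subsequence of length 7, and the DP table's final entry dp[15][11] is also 7, so no common subsequence is longer.

7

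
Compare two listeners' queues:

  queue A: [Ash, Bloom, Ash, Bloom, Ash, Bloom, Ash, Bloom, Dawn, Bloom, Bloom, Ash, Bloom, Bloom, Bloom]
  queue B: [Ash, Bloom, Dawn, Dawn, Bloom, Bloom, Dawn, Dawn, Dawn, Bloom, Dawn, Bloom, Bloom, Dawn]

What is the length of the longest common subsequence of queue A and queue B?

8

One common subsequence of length 8: Ash (queue A #1, queue B #1), Bloom (queue A #2, queue B #2), Bloom (queue A #4, queue B #5), Bloom (queue A #6, queue B #6), Bloom (queue A #8, queue B #10), Dawn (queue A #9, queue B #11), Bloom (queue A #10, queue B #12), Bloom (queue A #11, queue B #13). The LCS DP gives dp[15][14] = 8, so this is optimal.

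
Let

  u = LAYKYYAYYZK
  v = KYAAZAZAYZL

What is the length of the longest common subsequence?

5

Let dp[i][j] be the LCS length of the first i characters of u and the first j characters of v. dp[i][j] = dp[i-1][j-1]+1 when the i-th and j-th characters match, else max(dp[i-1][j], dp[i][j-1]).
    ·  K  Y  A  A  Z  A  Z  A  Y  Z  L
 ·  0  0  0  0  0  0  0  0  0  0  0  0
 L  0  0  0  0  0  0  0  0  0  0  0  1
 A  0  0  0  1  1  1  1  1  1  1  1  1
 Y  0  0  1  1  1  1  1  1  1  2  2  2
 K  0  1  1  1  1  1  1  1  1  2  2  2
 Y  0  1  2  2  2  2  2  2  2  2  2  2
 Y  0  1  2  2  2  2  2  2  2  3  3  3
 A  0  1  2  3  3  3  3  3  3  3  3  3
 Y  0  1  2  3  3  3  3  3  3  4  4  4
 Y  0  1  2  3  3  3  3  3  3  4  4  4
 Z  0  1  2  3  3  4  4  4  4  4  5  5
 K  0  1  2  3  3  4  4  4  4  4  5  5
dp[11][11] = 5. One LCS (by backtracking along matches): KYAYZ.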